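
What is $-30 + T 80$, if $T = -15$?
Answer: $-1230$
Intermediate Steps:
$-30 + T 80 = -30 - 1200 = -1230$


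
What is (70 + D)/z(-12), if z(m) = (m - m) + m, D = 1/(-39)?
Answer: -2729/468 ≈ -5.8312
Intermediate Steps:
D = -1/39 ≈ -0.025641
z(m) = m (z(m) = 0 + m = m)
(70 + D)/z(-12) = (70 - 1/39)/(-12) = -1/12*2729/39 = -2729/468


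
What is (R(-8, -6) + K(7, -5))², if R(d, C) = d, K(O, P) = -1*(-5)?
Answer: 9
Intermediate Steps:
K(O, P) = 5
(R(-8, -6) + K(7, -5))² = (-8 + 5)² = (-3)² = 9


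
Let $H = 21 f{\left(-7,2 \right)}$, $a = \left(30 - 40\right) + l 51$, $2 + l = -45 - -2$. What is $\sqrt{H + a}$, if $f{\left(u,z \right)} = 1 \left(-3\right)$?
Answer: $8 i \sqrt{37} \approx 48.662 i$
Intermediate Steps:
$f{\left(u,z \right)} = -3$
$l = -45$ ($l = -2 - 43 = -45$)
$a = -2305$ ($a = \left(30 - 40\right) - 2295 = -10 - 2295 = -2305$)
$H = -63$ ($H = 21 \left(-3\right) = -63$)
$\sqrt{H + a} = \sqrt{-63 - 2305} = \sqrt{-2368} = 8 i \sqrt{37}$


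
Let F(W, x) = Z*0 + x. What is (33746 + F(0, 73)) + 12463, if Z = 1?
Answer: 46282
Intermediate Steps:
F(W, x) = x (F(W, x) = 1*0 + x = 0 + x = x)
(33746 + F(0, 73)) + 12463 = (33746 + 73) + 12463 = 33819 + 12463 = 46282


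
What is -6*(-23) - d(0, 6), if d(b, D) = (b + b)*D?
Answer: 138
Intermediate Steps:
d(b, D) = 2*D*b (d(b, D) = (2*b)*D = 2*D*b)
-6*(-23) - d(0, 6) = -6*(-23) - 2*6*0 = 138 - 1*0 = 138 + 0 = 138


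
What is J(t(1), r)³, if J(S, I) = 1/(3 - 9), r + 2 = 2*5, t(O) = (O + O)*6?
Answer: -1/216 ≈ -0.0046296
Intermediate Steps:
t(O) = 12*O (t(O) = (2*O)*6 = 12*O)
r = 8 (r = -2 + 2*5 = -2 + 10 = 8)
J(S, I) = -⅙ (J(S, I) = 1/(-6) = -⅙)
J(t(1), r)³ = (-⅙)³ = -1/216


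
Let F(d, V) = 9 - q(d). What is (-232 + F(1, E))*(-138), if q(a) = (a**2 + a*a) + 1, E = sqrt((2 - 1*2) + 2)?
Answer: 31188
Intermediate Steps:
E = sqrt(2) (E = sqrt((2 - 2) + 2) = sqrt(0 + 2) = sqrt(2) ≈ 1.4142)
q(a) = 1 + 2*a**2 (q(a) = (a**2 + a**2) + 1 = 2*a**2 + 1 = 1 + 2*a**2)
F(d, V) = 8 - 2*d**2 (F(d, V) = 9 - (1 + 2*d**2) = 9 + (-1 - 2*d**2) = 8 - 2*d**2)
(-232 + F(1, E))*(-138) = (-232 + (8 - 2*1**2))*(-138) = (-232 + (8 - 2*1))*(-138) = (-232 + (8 - 2))*(-138) = (-232 + 6)*(-138) = -226*(-138) = 31188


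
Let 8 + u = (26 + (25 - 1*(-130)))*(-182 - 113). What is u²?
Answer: 2851880409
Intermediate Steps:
u = -53403 (u = -8 + (26 + (25 - 1*(-130)))*(-182 - 113) = -8 + (26 + (25 + 130))*(-295) = -8 + (26 + 155)*(-295) = -8 + 181*(-295) = -8 - 53395 = -53403)
u² = (-53403)² = 2851880409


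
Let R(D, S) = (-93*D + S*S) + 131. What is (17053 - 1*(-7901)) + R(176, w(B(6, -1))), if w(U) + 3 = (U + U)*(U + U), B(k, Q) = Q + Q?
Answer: 8886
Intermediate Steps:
B(k, Q) = 2*Q
w(U) = -3 + 4*U² (w(U) = -3 + (U + U)*(U + U) = -3 + (2*U)*(2*U) = -3 + 4*U²)
R(D, S) = 131 + S² - 93*D (R(D, S) = (-93*D + S²) + 131 = (S² - 93*D) + 131 = 131 + S² - 93*D)
(17053 - 1*(-7901)) + R(176, w(B(6, -1))) = (17053 - 1*(-7901)) + (131 + (-3 + 4*(2*(-1))²)² - 93*176) = (17053 + 7901) + (131 + (-3 + 4*(-2)²)² - 16368) = 24954 + (131 + (-3 + 4*4)² - 16368) = 24954 + (131 + (-3 + 16)² - 16368) = 24954 + (131 + 13² - 16368) = 24954 + (131 + 169 - 16368) = 24954 - 16068 = 8886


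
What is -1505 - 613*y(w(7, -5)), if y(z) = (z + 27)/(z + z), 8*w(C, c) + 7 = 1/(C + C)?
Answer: 1502281/194 ≈ 7743.7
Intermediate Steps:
w(C, c) = -7/8 + 1/(16*C) (w(C, c) = -7/8 + 1/(8*(C + C)) = -7/8 + 1/(8*((2*C))) = -7/8 + (1/(2*C))/8 = -7/8 + 1/(16*C))
y(z) = (27 + z)/(2*z) (y(z) = (27 + z)/((2*z)) = (27 + z)*(1/(2*z)) = (27 + z)/(2*z))
-1505 - 613*y(w(7, -5)) = -1505 - 613*(27 + (1/16)*(1 - 14*7)/7)/(2*((1/16)*(1 - 14*7)/7)) = -1505 - 613*(27 + (1/16)*(1/7)*(1 - 98))/(2*((1/16)*(1/7)*(1 - 98))) = -1505 - 613*(27 + (1/16)*(1/7)*(-97))/(2*((1/16)*(1/7)*(-97))) = -1505 - 613*(27 - 97/112)/(2*(-97/112)) = -1505 - 613*(-112)*2927/(2*97*112) = -1505 - 613*(-2927/194) = -1505 + 1794251/194 = 1502281/194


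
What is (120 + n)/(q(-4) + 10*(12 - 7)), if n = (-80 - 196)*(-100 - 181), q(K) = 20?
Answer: 38838/35 ≈ 1109.7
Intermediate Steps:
n = 77556 (n = -276*(-281) = 77556)
(120 + n)/(q(-4) + 10*(12 - 7)) = (120 + 77556)/(20 + 10*(12 - 7)) = 77676/(20 + 10*5) = 77676/(20 + 50) = 77676/70 = 77676*(1/70) = 38838/35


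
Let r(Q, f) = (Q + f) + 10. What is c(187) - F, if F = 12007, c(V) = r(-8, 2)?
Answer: -12003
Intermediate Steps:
r(Q, f) = 10 + Q + f
c(V) = 4 (c(V) = 10 - 8 + 2 = 4)
c(187) - F = 4 - 1*12007 = 4 - 12007 = -12003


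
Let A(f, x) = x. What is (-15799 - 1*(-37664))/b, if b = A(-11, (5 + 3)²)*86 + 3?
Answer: 21865/5507 ≈ 3.9704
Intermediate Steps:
b = 5507 (b = (5 + 3)²*86 + 3 = 8²*86 + 3 = 64*86 + 3 = 5504 + 3 = 5507)
(-15799 - 1*(-37664))/b = (-15799 - 1*(-37664))/5507 = (-15799 + 37664)*(1/5507) = 21865*(1/5507) = 21865/5507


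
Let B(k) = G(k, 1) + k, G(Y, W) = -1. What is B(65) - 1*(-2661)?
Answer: 2725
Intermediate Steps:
B(k) = -1 + k
B(65) - 1*(-2661) = (-1 + 65) - 1*(-2661) = 64 + 2661 = 2725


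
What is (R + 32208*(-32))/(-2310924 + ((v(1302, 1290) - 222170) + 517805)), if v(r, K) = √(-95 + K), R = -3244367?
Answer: 8615406826647/4061389752326 + 4275023*√1195/4061389752326 ≈ 2.1213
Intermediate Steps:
(R + 32208*(-32))/(-2310924 + ((v(1302, 1290) - 222170) + 517805)) = (-3244367 + 32208*(-32))/(-2310924 + ((√(-95 + 1290) - 222170) + 517805)) = (-3244367 - 1030656)/(-2310924 + ((√1195 - 222170) + 517805)) = -4275023/(-2310924 + ((-222170 + √1195) + 517805)) = -4275023/(-2310924 + (295635 + √1195)) = -4275023/(-2015289 + √1195)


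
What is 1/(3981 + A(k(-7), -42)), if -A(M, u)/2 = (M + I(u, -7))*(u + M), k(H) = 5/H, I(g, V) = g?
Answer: 49/16267 ≈ 0.0030122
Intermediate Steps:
A(M, u) = -2*(M + u)² (A(M, u) = -2*(M + u)*(u + M) = -2*(M + u)*(M + u) = -2*(M + u)²)
1/(3981 + A(k(-7), -42)) = 1/(3981 + (-2*(5/(-7))² - 2*(-42)² - 4*5/(-7)*(-42))) = 1/(3981 + (-2*(5*(-⅐))² - 2*1764 - 4*5*(-⅐)*(-42))) = 1/(3981 + (-2*(-5/7)² - 3528 - 4*(-5/7)*(-42))) = 1/(3981 + (-2*25/49 - 3528 - 120)) = 1/(3981 + (-50/49 - 3528 - 120)) = 1/(3981 - 178802/49) = 1/(16267/49) = 49/16267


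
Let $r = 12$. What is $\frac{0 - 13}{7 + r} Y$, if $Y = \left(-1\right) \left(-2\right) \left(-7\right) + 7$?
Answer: $\frac{91}{19} \approx 4.7895$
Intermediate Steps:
$Y = -7$ ($Y = 2 \left(-7\right) + 7 = -14 + 7 = -7$)
$\frac{0 - 13}{7 + r} Y = \frac{0 - 13}{7 + 12} \left(-7\right) = - \frac{13}{19} \left(-7\right) = \left(-13\right) \frac{1}{19} \left(-7\right) = \left(- \frac{13}{19}\right) \left(-7\right) = \frac{91}{19}$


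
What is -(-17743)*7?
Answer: 124201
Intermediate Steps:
-(-17743)*7 = -17743*(-7) = 124201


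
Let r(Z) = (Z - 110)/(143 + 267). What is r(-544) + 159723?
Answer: 32742888/205 ≈ 1.5972e+5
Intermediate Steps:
r(Z) = -11/41 + Z/410 (r(Z) = (-110 + Z)/410 = (-110 + Z)*(1/410) = -11/41 + Z/410)
r(-544) + 159723 = (-11/41 + (1/410)*(-544)) + 159723 = (-11/41 - 272/205) + 159723 = -327/205 + 159723 = 32742888/205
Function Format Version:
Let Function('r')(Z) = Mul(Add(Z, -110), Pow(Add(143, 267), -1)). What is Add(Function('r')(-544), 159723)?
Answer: Rational(32742888, 205) ≈ 1.5972e+5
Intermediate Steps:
Function('r')(Z) = Add(Rational(-11, 41), Mul(Rational(1, 410), Z)) (Function('r')(Z) = Mul(Add(-110, Z), Pow(410, -1)) = Mul(Add(-110, Z), Rational(1, 410)) = Add(Rational(-11, 41), Mul(Rational(1, 410), Z)))
Add(Function('r')(-544), 159723) = Add(Add(Rational(-11, 41), Mul(Rational(1, 410), -544)), 159723) = Add(Add(Rational(-11, 41), Rational(-272, 205)), 159723) = Add(Rational(-327, 205), 159723) = Rational(32742888, 205)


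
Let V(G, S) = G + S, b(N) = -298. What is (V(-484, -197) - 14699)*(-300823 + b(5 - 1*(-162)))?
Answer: 4631240980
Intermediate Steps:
(V(-484, -197) - 14699)*(-300823 + b(5 - 1*(-162))) = ((-484 - 197) - 14699)*(-300823 - 298) = (-681 - 14699)*(-301121) = -15380*(-301121) = 4631240980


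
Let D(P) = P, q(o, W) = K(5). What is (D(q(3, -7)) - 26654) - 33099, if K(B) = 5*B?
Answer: -59728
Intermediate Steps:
q(o, W) = 25 (q(o, W) = 5*5 = 25)
(D(q(3, -7)) - 26654) - 33099 = (25 - 26654) - 33099 = -26629 - 33099 = -59728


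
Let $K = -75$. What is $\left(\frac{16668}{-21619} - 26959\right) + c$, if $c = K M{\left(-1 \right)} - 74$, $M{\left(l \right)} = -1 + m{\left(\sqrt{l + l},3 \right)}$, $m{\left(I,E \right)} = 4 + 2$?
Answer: $- \frac{592550220}{21619} \approx -27409.0$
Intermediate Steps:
$m{\left(I,E \right)} = 6$
$M{\left(l \right)} = 5$ ($M{\left(l \right)} = -1 + 6 = 5$)
$c = -449$ ($c = \left(-75\right) 5 - 74 = -375 - 74 = -449$)
$\left(\frac{16668}{-21619} - 26959\right) + c = \left(\frac{16668}{-21619} - 26959\right) - 449 = \left(16668 \left(- \frac{1}{21619}\right) - 26959\right) - 449 = \left(- \frac{16668}{21619} - 26959\right) - 449 = - \frac{582843289}{21619} - 449 = - \frac{592550220}{21619}$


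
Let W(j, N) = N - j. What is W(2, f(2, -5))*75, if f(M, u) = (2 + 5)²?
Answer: 3525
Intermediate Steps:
f(M, u) = 49 (f(M, u) = 7² = 49)
W(2, f(2, -5))*75 = (49 - 1*2)*75 = (49 - 2)*75 = 47*75 = 3525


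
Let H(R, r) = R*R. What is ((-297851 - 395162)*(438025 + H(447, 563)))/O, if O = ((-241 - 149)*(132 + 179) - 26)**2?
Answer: -221013626921/7358785928 ≈ -30.034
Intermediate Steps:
H(R, r) = R**2
O = 14717571856 (O = (-390*311 - 26)**2 = (-121290 - 26)**2 = (-121316)**2 = 14717571856)
((-297851 - 395162)*(438025 + H(447, 563)))/O = ((-297851 - 395162)*(438025 + 447**2))/14717571856 = -693013*(438025 + 199809)*(1/14717571856) = -693013*637834*(1/14717571856) = -442027253842*1/14717571856 = -221013626921/7358785928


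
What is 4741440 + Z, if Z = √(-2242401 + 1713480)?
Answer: 4741440 + 3*I*√58769 ≈ 4.7414e+6 + 727.27*I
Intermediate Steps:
Z = 3*I*√58769 (Z = √(-528921) = 3*I*√58769 ≈ 727.27*I)
4741440 + Z = 4741440 + 3*I*√58769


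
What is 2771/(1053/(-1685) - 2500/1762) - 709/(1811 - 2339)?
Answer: -197252829463/145629264 ≈ -1354.5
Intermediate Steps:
2771/(1053/(-1685) - 2500/1762) - 709/(1811 - 2339) = 2771/(1053*(-1/1685) - 2500*1/1762) - 709/(-528) = 2771/(-1053/1685 - 1250/881) - 709*(-1/528) = 2771/(-3033943/1484485) + 709/528 = 2771*(-1484485/3033943) + 709/528 = -4113507935/3033943 + 709/528 = -197252829463/145629264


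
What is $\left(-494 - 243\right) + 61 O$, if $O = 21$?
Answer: $544$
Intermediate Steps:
$\left(-494 - 243\right) + 61 O = \left(-494 - 243\right) + 61 \cdot 21 = -737 + 1281 = 544$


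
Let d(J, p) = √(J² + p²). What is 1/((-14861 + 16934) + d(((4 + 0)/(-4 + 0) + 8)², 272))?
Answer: 2073/4220944 - √76385/4220944 ≈ 0.00042564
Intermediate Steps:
1/((-14861 + 16934) + d(((4 + 0)/(-4 + 0) + 8)², 272)) = 1/((-14861 + 16934) + √((((4 + 0)/(-4 + 0) + 8)²)² + 272²)) = 1/(2073 + √(((4/(-4) + 8)²)² + 73984)) = 1/(2073 + √(((4*(-¼) + 8)²)² + 73984)) = 1/(2073 + √(((-1 + 8)²)² + 73984)) = 1/(2073 + √((7²)² + 73984)) = 1/(2073 + √(49² + 73984)) = 1/(2073 + √(2401 + 73984)) = 1/(2073 + √76385)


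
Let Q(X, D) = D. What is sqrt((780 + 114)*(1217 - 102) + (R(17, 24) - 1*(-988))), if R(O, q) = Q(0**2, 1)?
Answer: sqrt(997799) ≈ 998.90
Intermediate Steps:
R(O, q) = 1
sqrt((780 + 114)*(1217 - 102) + (R(17, 24) - 1*(-988))) = sqrt((780 + 114)*(1217 - 102) + (1 - 1*(-988))) = sqrt(894*1115 + (1 + 988)) = sqrt(996810 + 989) = sqrt(997799)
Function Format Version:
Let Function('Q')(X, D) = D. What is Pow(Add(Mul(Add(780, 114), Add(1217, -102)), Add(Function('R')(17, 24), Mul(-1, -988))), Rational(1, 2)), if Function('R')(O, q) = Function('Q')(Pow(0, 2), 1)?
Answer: Pow(997799, Rational(1, 2)) ≈ 998.90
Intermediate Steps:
Function('R')(O, q) = 1
Pow(Add(Mul(Add(780, 114), Add(1217, -102)), Add(Function('R')(17, 24), Mul(-1, -988))), Rational(1, 2)) = Pow(Add(Mul(Add(780, 114), Add(1217, -102)), Add(1, Mul(-1, -988))), Rational(1, 2)) = Pow(Add(Mul(894, 1115), Add(1, 988)), Rational(1, 2)) = Pow(Add(996810, 989), Rational(1, 2)) = Pow(997799, Rational(1, 2))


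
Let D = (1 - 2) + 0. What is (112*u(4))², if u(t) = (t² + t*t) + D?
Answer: 12054784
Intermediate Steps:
D = -1 (D = -1 + 0 = -1)
u(t) = -1 + 2*t² (u(t) = (t² + t*t) - 1 = (t² + t²) - 1 = 2*t² - 1 = -1 + 2*t²)
(112*u(4))² = (112*(-1 + 2*4²))² = (112*(-1 + 2*16))² = (112*(-1 + 32))² = (112*31)² = 3472² = 12054784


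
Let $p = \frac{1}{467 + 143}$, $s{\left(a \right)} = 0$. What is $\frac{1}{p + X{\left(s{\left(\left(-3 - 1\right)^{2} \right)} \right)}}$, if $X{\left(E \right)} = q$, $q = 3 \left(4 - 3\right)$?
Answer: $\frac{610}{1831} \approx 0.33315$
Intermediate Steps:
$q = 3$ ($q = 3 \cdot 1 = 3$)
$X{\left(E \right)} = 3$
$p = \frac{1}{610} \approx 0.0016393$
$\frac{1}{p + X{\left(s{\left(\left(-3 - 1\right)^{2} \right)} \right)}} = \frac{1}{\frac{1}{610} + 3} = \frac{1}{\frac{1831}{610}} = \frac{610}{1831}$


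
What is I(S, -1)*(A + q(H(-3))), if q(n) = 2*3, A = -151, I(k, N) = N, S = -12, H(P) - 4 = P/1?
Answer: 145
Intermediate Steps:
H(P) = 4 + P (H(P) = 4 + P/1 = 4 + P*1 = 4 + P)
q(n) = 6
I(S, -1)*(A + q(H(-3))) = -(-151 + 6) = -1*(-145) = 145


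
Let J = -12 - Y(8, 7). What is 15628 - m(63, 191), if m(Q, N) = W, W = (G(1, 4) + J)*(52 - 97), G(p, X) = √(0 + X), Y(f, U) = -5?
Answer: 15403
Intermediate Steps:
G(p, X) = √X
J = -7 (J = -12 - 1*(-5) = -12 + 5 = -7)
W = 225 (W = (√4 - 7)*(52 - 97) = (2 - 7)*(-45) = -5*(-45) = 225)
m(Q, N) = 225
15628 - m(63, 191) = 15628 - 1*225 = 15628 - 225 = 15403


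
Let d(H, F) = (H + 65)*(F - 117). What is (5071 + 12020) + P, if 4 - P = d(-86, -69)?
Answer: 13189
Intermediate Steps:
d(H, F) = (-117 + F)*(65 + H) (d(H, F) = (65 + H)*(-117 + F) = (-117 + F)*(65 + H))
P = -3902 (P = 4 - (-7605 - 117*(-86) + 65*(-69) - 69*(-86)) = 4 - (-7605 + 10062 - 4485 + 5934) = 4 - 1*3906 = 4 - 3906 = -3902)
(5071 + 12020) + P = (5071 + 12020) - 3902 = 17091 - 3902 = 13189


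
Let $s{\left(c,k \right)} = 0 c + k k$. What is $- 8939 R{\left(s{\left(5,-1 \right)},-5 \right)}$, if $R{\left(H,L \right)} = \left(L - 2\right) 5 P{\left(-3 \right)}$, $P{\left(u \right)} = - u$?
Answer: $938595$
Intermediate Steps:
$s{\left(c,k \right)} = k^{2}$ ($s{\left(c,k \right)} = 0 + k^{2} = k^{2}$)
$R{\left(H,L \right)} = -30 + 15 L$ ($R{\left(H,L \right)} = \left(L - 2\right) 5 \left(\left(-1\right) \left(-3\right)\right) = \left(-2 + L\right) 5 \cdot 3 = \left(-10 + 5 L\right) 3 = -30 + 15 L$)
$- 8939 R{\left(s{\left(5,-1 \right)},-5 \right)} = - 8939 \left(-30 + 15 \left(-5\right)\right) = - 8939 \left(-30 - 75\right) = \left(-8939\right) \left(-105\right) = 938595$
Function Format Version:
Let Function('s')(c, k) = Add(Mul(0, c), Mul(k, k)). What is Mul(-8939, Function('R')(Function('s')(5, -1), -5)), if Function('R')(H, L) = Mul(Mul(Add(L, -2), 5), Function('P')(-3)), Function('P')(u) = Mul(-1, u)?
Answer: 938595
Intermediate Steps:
Function('s')(c, k) = Pow(k, 2) (Function('s')(c, k) = Add(0, Pow(k, 2)) = Pow(k, 2))
Function('R')(H, L) = Add(-30, Mul(15, L)) (Function('R')(H, L) = Mul(Mul(Add(L, -2), 5), Mul(-1, -3)) = Mul(Mul(Add(-2, L), 5), 3) = Mul(Add(-10, Mul(5, L)), 3) = Add(-30, Mul(15, L)))
Mul(-8939, Function('R')(Function('s')(5, -1), -5)) = Mul(-8939, Add(-30, Mul(15, -5))) = Mul(-8939, Add(-30, -75)) = Mul(-8939, -105) = 938595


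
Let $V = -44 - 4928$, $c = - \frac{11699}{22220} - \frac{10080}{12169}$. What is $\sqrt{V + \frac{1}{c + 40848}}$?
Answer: $\frac{4 i \sqrt{37907209177781567285039103407}}{11044735969909} \approx 70.512 i$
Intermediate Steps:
$c = - \frac{366342731}{270395180}$ ($c = \left(-11699\right) \frac{1}{22220} - \frac{10080}{12169} = - \frac{11699}{22220} - \frac{10080}{12169} = - \frac{366342731}{270395180} \approx -1.3548$)
$V = -4972$ ($V = -44 - 4928 = -4972$)
$\sqrt{V + \frac{1}{c + 40848}} = \sqrt{-4972 + \frac{1}{- \frac{366342731}{270395180} + 40848}} = \sqrt{-4972 + \frac{1}{\frac{11044735969909}{270395180}}} = \sqrt{-4972 + \frac{270395180}{11044735969909}} = \sqrt{- \frac{54914426971992368}{11044735969909}} = \frac{4 i \sqrt{37907209177781567285039103407}}{11044735969909}$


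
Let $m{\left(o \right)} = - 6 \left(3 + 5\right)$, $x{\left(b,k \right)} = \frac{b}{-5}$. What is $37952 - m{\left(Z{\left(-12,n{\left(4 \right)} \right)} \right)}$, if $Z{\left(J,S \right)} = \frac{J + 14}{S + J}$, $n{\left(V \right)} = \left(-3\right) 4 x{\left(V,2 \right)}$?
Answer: $38000$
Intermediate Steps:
$x{\left(b,k \right)} = - \frac{b}{5}$ ($x{\left(b,k \right)} = b \left(- \frac{1}{5}\right) = - \frac{b}{5}$)
$n{\left(V \right)} = \frac{12 V}{5}$ ($n{\left(V \right)} = \left(-3\right) 4 \left(- \frac{V}{5}\right) = - 12 \left(- \frac{V}{5}\right) = \frac{12 V}{5}$)
$Z{\left(J,S \right)} = \frac{14 + J}{J + S}$
$m{\left(o \right)} = -48$ ($m{\left(o \right)} = \left(-6\right) 8 = -48$)
$37952 - m{\left(Z{\left(-12,n{\left(4 \right)} \right)} \right)} = 37952 - -48 = 37952 + 48 = 38000$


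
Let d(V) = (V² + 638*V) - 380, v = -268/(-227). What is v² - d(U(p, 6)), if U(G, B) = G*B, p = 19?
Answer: -4397825268/51529 ≈ -85347.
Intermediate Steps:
U(G, B) = B*G
v = 268/227 (v = -268*(-1/227) = 268/227 ≈ 1.1806)
d(V) = -380 + V² + 638*V
v² - d(U(p, 6)) = (268/227)² - (-380 + (6*19)² + 638*(6*19)) = 71824/51529 - (-380 + 114² + 638*114) = 71824/51529 - (-380 + 12996 + 72732) = 71824/51529 - 1*85348 = 71824/51529 - 85348 = -4397825268/51529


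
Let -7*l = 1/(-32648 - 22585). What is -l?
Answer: -1/386631 ≈ -2.5864e-6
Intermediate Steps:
l = 1/386631 (l = -1/(7*(-32648 - 22585)) = -1/7/(-55233) = -1/7*(-1/55233) = 1/386631 ≈ 2.5864e-6)
-l = -1*1/386631 = -1/386631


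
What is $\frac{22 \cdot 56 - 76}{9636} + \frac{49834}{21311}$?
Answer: $\frac{126208985}{51338199} \approx 2.4584$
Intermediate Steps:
$\frac{22 \cdot 56 - 76}{9636} + \frac{49834}{21311} = \left(1232 - 76\right) \frac{1}{9636} + 49834 \cdot \frac{1}{21311} = 1156 \cdot \frac{1}{9636} + \frac{49834}{21311} = \frac{289}{2409} + \frac{49834}{21311} = \frac{126208985}{51338199}$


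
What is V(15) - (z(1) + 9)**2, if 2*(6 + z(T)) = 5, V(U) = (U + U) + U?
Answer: 59/4 ≈ 14.750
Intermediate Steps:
V(U) = 3*U (V(U) = 2*U + U = 3*U)
z(T) = -7/2 (z(T) = -6 + (1/2)*5 = -6 + 5/2 = -7/2)
V(15) - (z(1) + 9)**2 = 3*15 - (-7/2 + 9)**2 = 45 - (11/2)**2 = 45 - 1*121/4 = 45 - 121/4 = 59/4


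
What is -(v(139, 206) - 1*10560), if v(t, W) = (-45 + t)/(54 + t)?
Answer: 2037986/193 ≈ 10560.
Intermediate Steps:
v(t, W) = (-45 + t)/(54 + t)
-(v(139, 206) - 1*10560) = -((-45 + 139)/(54 + 139) - 1*10560) = -(94/193 - 10560) = -1*(-2037986/193) = 2037986/193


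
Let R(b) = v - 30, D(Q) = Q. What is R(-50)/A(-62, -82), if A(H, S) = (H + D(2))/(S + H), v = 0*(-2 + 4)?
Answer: -72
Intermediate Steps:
v = 0 (v = 0*2 = 0)
A(H, S) = (2 + H)/(H + S) (A(H, S) = (H + 2)/(S + H) = (2 + H)/(H + S))
R(b) = -30 (R(b) = 0 - 30 = -30)
R(-50)/A(-62, -82) = -30*(-62 - 82)/(2 - 62) = -30/(-60/(-144)) = -30/((-1/144*(-60))) = -30/5/12 = -30*12/5 = -72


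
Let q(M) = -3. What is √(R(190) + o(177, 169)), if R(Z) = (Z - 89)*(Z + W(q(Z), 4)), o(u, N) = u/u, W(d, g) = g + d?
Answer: 2*√4823 ≈ 138.90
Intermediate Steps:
W(d, g) = d + g
o(u, N) = 1
R(Z) = (1 + Z)*(-89 + Z) (R(Z) = (Z - 89)*(Z + (-3 + 4)) = (-89 + Z)*(Z + 1) = (-89 + Z)*(1 + Z) = (1 + Z)*(-89 + Z))
√(R(190) + o(177, 169)) = √((-89 + 190² - 88*190) + 1) = √((-89 + 36100 - 16720) + 1) = √(19291 + 1) = √19292 = 2*√4823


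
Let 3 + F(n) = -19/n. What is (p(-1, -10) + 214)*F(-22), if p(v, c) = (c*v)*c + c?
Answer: -2444/11 ≈ -222.18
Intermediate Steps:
F(n) = -3 - 19/n
p(v, c) = c + v*c² (p(v, c) = v*c² + c = c + v*c²)
(p(-1, -10) + 214)*F(-22) = (-10*(1 - 10*(-1)) + 214)*(-3 - 19/(-22)) = (-10*(1 + 10) + 214)*(-3 - 19*(-1/22)) = (-10*11 + 214)*(-3 + 19/22) = (-110 + 214)*(-47/22) = 104*(-47/22) = -2444/11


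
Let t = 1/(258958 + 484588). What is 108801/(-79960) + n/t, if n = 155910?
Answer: 9269463498416799/79960 ≈ 1.1593e+11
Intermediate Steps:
t = 1/743546 ≈ 1.3449e-6
108801/(-79960) + n/t = 108801/(-79960) + 155910/(1/743546) = 108801*(-1/79960) + 155910*743546 = -108801/79960 + 115926256860 = 9269463498416799/79960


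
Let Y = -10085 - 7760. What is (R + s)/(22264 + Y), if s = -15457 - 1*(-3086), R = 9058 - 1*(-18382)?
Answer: 5023/1473 ≈ 3.4100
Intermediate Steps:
R = 27440 (R = 9058 + 18382 = 27440)
Y = -17845
s = -12371 (s = -15457 + 3086 = -12371)
(R + s)/(22264 + Y) = (27440 - 12371)/(22264 - 17845) = 15069/4419 = 15069*(1/4419) = 5023/1473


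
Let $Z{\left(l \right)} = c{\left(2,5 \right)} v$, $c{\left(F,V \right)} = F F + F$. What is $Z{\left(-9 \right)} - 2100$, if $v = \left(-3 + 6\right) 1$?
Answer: $-2082$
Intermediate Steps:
$v = 3$ ($v = 3 \cdot 1 = 3$)
$c{\left(F,V \right)} = F + F^{2}$ ($c{\left(F,V \right)} = F^{2} + F = F + F^{2}$)
$Z{\left(l \right)} = 18$ ($Z{\left(l \right)} = 2 \left(1 + 2\right) 3 = 2 \cdot 3 \cdot 3 = 6 \cdot 3 = 18$)
$Z{\left(-9 \right)} - 2100 = 18 - 2100 = -2082$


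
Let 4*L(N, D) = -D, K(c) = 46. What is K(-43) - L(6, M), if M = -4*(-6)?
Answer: 52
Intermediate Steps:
M = 24
L(N, D) = -D/4 (L(N, D) = (-D)/4 = -D/4)
K(-43) - L(6, M) = 46 - (-1)*24/4 = 46 - 1*(-6) = 46 + 6 = 52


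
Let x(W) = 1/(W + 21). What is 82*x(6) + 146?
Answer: 4024/27 ≈ 149.04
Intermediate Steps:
x(W) = 1/(21 + W)
82*x(6) + 146 = 82/(21 + 6) + 146 = 82/27 + 146 = 4024/27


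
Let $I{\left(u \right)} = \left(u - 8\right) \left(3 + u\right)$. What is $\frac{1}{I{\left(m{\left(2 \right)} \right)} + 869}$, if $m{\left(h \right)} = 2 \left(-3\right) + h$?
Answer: $\frac{1}{881} \approx 0.0011351$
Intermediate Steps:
$m{\left(h \right)} = -6 + h$
$I{\left(u \right)} = \left(-8 + u\right) \left(3 + u\right)$
$\frac{1}{I{\left(m{\left(2 \right)} \right)} + 869} = \frac{1}{\left(-24 + \left(-6 + 2\right)^{2} - 5 \left(-6 + 2\right)\right) + 869} = \frac{1}{\left(-24 + \left(-4\right)^{2} - -20\right) + 869} = \frac{1}{\left(-24 + 16 + 20\right) + 869} = \frac{1}{12 + 869} = \frac{1}{881}$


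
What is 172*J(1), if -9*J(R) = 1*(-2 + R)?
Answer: 172/9 ≈ 19.111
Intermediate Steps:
J(R) = 2/9 - R/9 (J(R) = -(-2 + R)/9 = 2/9 - R/9)
172*J(1) = 172*(2/9 - 1/9*1) = 172*(2/9 - 1/9) = 172*(1/9) = 172/9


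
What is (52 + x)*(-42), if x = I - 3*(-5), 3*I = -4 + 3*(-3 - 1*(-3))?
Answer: -2758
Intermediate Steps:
I = -4/3 (I = (-4 + 3*(-3 - 1*(-3)))/3 = (-4 + 3*(-3 + 3))/3 = (-4 + 3*0)/3 = (-4 + 0)/3 = (⅓)*(-4) = -4/3 ≈ -1.3333)
x = 41/3 (x = -4/3 - 3*(-5) = -4/3 + 15 = 41/3 ≈ 13.667)
(52 + x)*(-42) = (52 + 41/3)*(-42) = (197/3)*(-42) = -2758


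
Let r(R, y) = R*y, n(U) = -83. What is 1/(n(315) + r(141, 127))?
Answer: 1/17824 ≈ 5.6104e-5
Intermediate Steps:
1/(n(315) + r(141, 127)) = 1/(-83 + 141*127) = 1/(-83 + 17907) = 1/17824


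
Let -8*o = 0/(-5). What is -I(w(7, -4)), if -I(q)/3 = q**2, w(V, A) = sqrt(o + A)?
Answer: -12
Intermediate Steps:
o = 0 (o = -0/(-5) = -0*(-1)/5 = -1/8*0 = 0)
w(V, A) = sqrt(A) (w(V, A) = sqrt(0 + A) = sqrt(A))
I(q) = -3*q**2
-I(w(7, -4)) = -(-3)*(sqrt(-4))**2 = -(-3)*(2*I)**2 = -(-3)*(-4) = -1*12 = -12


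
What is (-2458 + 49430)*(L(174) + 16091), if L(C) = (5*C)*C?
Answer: 7866447812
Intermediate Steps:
L(C) = 5*C²
(-2458 + 49430)*(L(174) + 16091) = (-2458 + 49430)*(5*174² + 16091) = 46972*(5*30276 + 16091) = 46972*(151380 + 16091) = 46972*167471 = 7866447812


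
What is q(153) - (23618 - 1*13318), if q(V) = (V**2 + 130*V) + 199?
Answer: 33198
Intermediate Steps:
q(V) = 199 + V**2 + 130*V
q(153) - (23618 - 1*13318) = (199 + 153**2 + 130*153) - (23618 - 1*13318) = (199 + 23409 + 19890) - (23618 - 13318) = 43498 - 1*10300 = 43498 - 10300 = 33198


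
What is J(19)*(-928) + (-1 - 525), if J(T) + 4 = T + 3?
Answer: -17230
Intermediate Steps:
J(T) = -1 + T (J(T) = -4 + (T + 3) = -4 + (3 + T) = -1 + T)
J(19)*(-928) + (-1 - 525) = (-1 + 19)*(-928) + (-1 - 525) = 18*(-928) - 526 = -16704 - 526 = -17230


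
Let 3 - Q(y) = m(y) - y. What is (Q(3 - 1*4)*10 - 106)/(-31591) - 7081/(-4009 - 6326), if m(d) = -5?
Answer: 224067931/326492985 ≈ 0.68629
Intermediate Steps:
Q(y) = 8 + y (Q(y) = 3 - (-5 - y) = 3 + (5 + y) = 8 + y)
(Q(3 - 1*4)*10 - 106)/(-31591) - 7081/(-4009 - 6326) = ((8 + (3 - 1*4))*10 - 106)/(-31591) - 7081/(-4009 - 6326) = ((8 + (3 - 4))*10 - 106)*(-1/31591) - 7081/(-10335) = ((8 - 1)*10 - 106)*(-1/31591) - 7081*(-1/10335) = (7*10 - 106)*(-1/31591) + 7081/10335 = (70 - 106)*(-1/31591) + 7081/10335 = -36*(-1/31591) + 7081/10335 = 36/31591 + 7081/10335 = 224067931/326492985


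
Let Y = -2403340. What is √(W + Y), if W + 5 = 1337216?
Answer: I*√1066129 ≈ 1032.5*I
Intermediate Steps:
W = 1337211 (W = -5 + 1337216 = 1337211)
√(W + Y) = √(1337211 - 2403340) = √(-1066129) = I*√1066129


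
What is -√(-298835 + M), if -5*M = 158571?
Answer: -I*√8263730/5 ≈ -574.93*I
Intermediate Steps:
M = -158571/5 (M = -⅕*158571 = -158571/5 ≈ -31714.)
-√(-298835 + M) = -√(-298835 - 158571/5) = -√(-1652746/5) = -I*√8263730/5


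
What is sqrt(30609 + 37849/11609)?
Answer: sqrt(4125580067570)/11609 ≈ 174.96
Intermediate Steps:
sqrt(30609 + 37849/11609) = sqrt(355377730/11609) = sqrt(4125580067570)/11609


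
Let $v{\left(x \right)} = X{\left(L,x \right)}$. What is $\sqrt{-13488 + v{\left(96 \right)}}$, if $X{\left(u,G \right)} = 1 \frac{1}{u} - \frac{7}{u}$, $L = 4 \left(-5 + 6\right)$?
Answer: $\frac{23 i \sqrt{102}}{2} \approx 116.14 i$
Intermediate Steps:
$L = 4$ ($L = 4 \cdot 1 = 4$)
$X{\left(u,G \right)} = - \frac{6}{u}$ ($X{\left(u,G \right)} = \frac{1}{u} - \frac{7}{u} = - \frac{6}{u}$)
$v{\left(x \right)} = - \frac{3}{2}$ ($v{\left(x \right)} = - \frac{6}{4} = \left(-6\right) \frac{1}{4} = - \frac{3}{2}$)
$\sqrt{-13488 + v{\left(96 \right)}} = \sqrt{-13488 - \frac{3}{2}} = \sqrt{- \frac{26979}{2}} = \frac{23 i \sqrt{102}}{2}$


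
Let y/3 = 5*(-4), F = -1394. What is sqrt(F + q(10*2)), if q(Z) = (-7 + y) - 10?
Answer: I*sqrt(1471) ≈ 38.354*I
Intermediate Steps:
y = -60 (y = 3*(5*(-4)) = 3*(-20) = -60)
q(Z) = -77 (q(Z) = (-7 - 60) - 10 = -67 - 10 = -77)
sqrt(F + q(10*2)) = sqrt(-1394 - 77) = sqrt(-1471) = I*sqrt(1471)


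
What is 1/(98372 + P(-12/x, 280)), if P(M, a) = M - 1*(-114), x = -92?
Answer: 23/2265181 ≈ 1.0154e-5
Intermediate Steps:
P(M, a) = 114 + M (P(M, a) = M + 114 = 114 + M)
1/(98372 + P(-12/x, 280)) = 1/(98372 + (114 - 12/(-92))) = 1/(98372 + (114 - 12*(-1/92))) = 1/(98372 + (114 + 3/23)) = 1/(98372 + 2625/23) = 1/(2265181/23) = 23/2265181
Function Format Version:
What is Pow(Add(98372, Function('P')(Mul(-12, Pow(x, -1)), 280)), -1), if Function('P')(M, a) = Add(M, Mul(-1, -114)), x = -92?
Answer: Rational(23, 2265181) ≈ 1.0154e-5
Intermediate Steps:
Function('P')(M, a) = Add(114, M) (Function('P')(M, a) = Add(M, 114) = Add(114, M))
Pow(Add(98372, Function('P')(Mul(-12, Pow(x, -1)), 280)), -1) = Pow(Add(98372, Add(114, Mul(-12, Pow(-92, -1)))), -1) = Pow(Add(98372, Add(114, Mul(-12, Rational(-1, 92)))), -1) = Pow(Add(98372, Add(114, Rational(3, 23))), -1) = Pow(Add(98372, Rational(2625, 23)), -1) = Pow(Rational(2265181, 23), -1) = Rational(23, 2265181)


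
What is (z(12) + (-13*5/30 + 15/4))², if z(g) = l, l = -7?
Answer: 4225/144 ≈ 29.340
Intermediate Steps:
z(g) = -7
(z(12) + (-13*5/30 + 15/4))² = (-7 + (-13*5/30 + 15/4))² = (-7 + (-65*1/30 + 15*(¼)))² = (-7 + (-13/6 + 15/4))² = (-7 + 19/12)² = (-65/12)² = 4225/144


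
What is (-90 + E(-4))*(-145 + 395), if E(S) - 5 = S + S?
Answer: -23250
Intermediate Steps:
E(S) = 5 + 2*S (E(S) = 5 + (S + S) = 5 + 2*S)
(-90 + E(-4))*(-145 + 395) = (-90 + (5 + 2*(-4)))*(-145 + 395) = (-90 + (5 - 8))*250 = (-90 - 3)*250 = -93*250 = -23250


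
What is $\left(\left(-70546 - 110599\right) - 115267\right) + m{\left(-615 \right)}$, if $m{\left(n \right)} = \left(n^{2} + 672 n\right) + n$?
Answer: $-332082$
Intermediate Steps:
$m{\left(n \right)} = n^{2} + 673 n$
$\left(\left(-70546 - 110599\right) - 115267\right) + m{\left(-615 \right)} = \left(\left(-70546 - 110599\right) - 115267\right) - 615 \left(673 - 615\right) = \left(-181145 - 115267\right) - 35670 = -296412 - 35670 = -332082$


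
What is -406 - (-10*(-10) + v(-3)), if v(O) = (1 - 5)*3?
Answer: -494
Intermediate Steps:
v(O) = -12 (v(O) = -4*3 = -12)
-406 - (-10*(-10) + v(-3)) = -406 - (-10*(-10) - 12) = -406 - (100 - 12) = -406 - 1*88 = -406 - 88 = -494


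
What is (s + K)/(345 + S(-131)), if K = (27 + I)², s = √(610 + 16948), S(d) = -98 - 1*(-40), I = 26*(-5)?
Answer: 10609/287 + √17558/287 ≈ 37.427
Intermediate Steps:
I = -130
S(d) = -58 (S(d) = -98 + 40 = -58)
s = √17558 ≈ 132.51
K = 10609 (K = (27 - 130)² = (-103)² = 10609)
(s + K)/(345 + S(-131)) = (√17558 + 10609)/(345 - 58) = (10609 + √17558)/287 = (10609 + √17558)*(1/287) = 10609/287 + √17558/287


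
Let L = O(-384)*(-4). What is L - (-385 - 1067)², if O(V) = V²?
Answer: -2698128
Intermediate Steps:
L = -589824 (L = (-384)²*(-4) = 147456*(-4) = -589824)
L - (-385 - 1067)² = -589824 - (-385 - 1067)² = -589824 - 1*(-1452)² = -589824 - 1*2108304 = -589824 - 2108304 = -2698128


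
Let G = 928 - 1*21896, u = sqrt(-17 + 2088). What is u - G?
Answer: 20968 + sqrt(2071) ≈ 21014.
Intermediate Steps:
u = sqrt(2071) ≈ 45.508
G = -20968 (G = 928 - 21896 = -20968)
u - G = sqrt(2071) - 1*(-20968) = sqrt(2071) + 20968 = 20968 + sqrt(2071)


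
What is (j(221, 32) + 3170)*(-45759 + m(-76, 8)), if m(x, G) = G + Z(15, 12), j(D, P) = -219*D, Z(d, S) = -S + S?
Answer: 2069271979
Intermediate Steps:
Z(d, S) = 0
m(x, G) = G (m(x, G) = G + 0 = G)
(j(221, 32) + 3170)*(-45759 + m(-76, 8)) = (-219*221 + 3170)*(-45759 + 8) = (-48399 + 3170)*(-45751) = -45229*(-45751) = 2069271979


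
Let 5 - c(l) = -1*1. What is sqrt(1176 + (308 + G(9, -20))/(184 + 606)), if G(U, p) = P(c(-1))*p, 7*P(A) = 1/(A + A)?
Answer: sqrt(323775466770)/16590 ≈ 34.299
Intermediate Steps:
c(l) = 6 (c(l) = 5 - (-1) = 5 - 1*(-1) = 5 + 1 = 6)
P(A) = 1/(14*A) (P(A) = 1/(7*(A + A)) = 1/(7*((2*A))) = (1/(2*A))/7 = 1/(14*A))
G(U, p) = p/84 (G(U, p) = ((1/14)/6)*p = ((1/14)*(1/6))*p = p/84)
sqrt(1176 + (308 + G(9, -20))/(184 + 606)) = sqrt(1176 + (308 + (1/84)*(-20))/(184 + 606)) = sqrt(1176 + (308 - 5/21)/790) = sqrt(1176 + (6463/21)*(1/790)) = sqrt(1176 + 6463/16590) = sqrt(19516303/16590) = sqrt(323775466770)/16590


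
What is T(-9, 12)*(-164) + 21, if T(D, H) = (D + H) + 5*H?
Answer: -10311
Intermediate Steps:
T(D, H) = D + 6*H
T(-9, 12)*(-164) + 21 = (-9 + 6*12)*(-164) + 21 = (-9 + 72)*(-164) + 21 = 63*(-164) + 21 = -10332 + 21 = -10311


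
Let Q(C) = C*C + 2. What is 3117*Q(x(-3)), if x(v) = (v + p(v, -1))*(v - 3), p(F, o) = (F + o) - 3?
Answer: 11227434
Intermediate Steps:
p(F, o) = -3 + F + o
x(v) = (-4 + 2*v)*(-3 + v) (x(v) = (v + (-3 + v - 1))*(v - 3) = (v + (-4 + v))*(-3 + v) = (-4 + 2*v)*(-3 + v))
Q(C) = 2 + C**2 (Q(C) = C**2 + 2 = 2 + C**2)
3117*Q(x(-3)) = 3117*(2 + (12 - 10*(-3) + 2*(-3)**2)**2) = 3117*(2 + (12 + 30 + 2*9)**2) = 3117*(2 + (12 + 30 + 18)**2) = 3117*(2 + 60**2) = 3117*(2 + 3600) = 3117*3602 = 11227434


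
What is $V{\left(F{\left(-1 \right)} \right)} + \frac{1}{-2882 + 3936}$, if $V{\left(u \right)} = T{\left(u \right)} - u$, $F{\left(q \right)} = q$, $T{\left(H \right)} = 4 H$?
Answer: $- \frac{3161}{1054} \approx -2.9991$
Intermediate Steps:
$V{\left(u \right)} = 3 u$ ($V{\left(u \right)} = 4 u - u = 3 u$)
$V{\left(F{\left(-1 \right)} \right)} + \frac{1}{-2882 + 3936} = 3 \left(-1\right) + \frac{1}{-2882 + 3936} = -3 + \frac{1}{1054} = - \frac{3161}{1054}$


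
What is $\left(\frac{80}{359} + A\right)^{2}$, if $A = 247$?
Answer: $\frac{7877095009}{128881} \approx 61119.0$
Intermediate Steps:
$\left(\frac{80}{359} + A\right)^{2} = \left(\frac{80}{359} + 247\right)^{2} = \left(\frac{88753}{359}\right)^{2} = \frac{7877095009}{128881}$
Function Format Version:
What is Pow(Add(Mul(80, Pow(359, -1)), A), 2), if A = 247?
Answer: Rational(7877095009, 128881) ≈ 61119.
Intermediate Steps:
Pow(Add(Mul(80, Pow(359, -1)), A), 2) = Pow(Add(Mul(80, Pow(359, -1)), 247), 2) = Pow(Add(Mul(80, Rational(1, 359)), 247), 2) = Pow(Add(Rational(80, 359), 247), 2) = Pow(Rational(88753, 359), 2) = Rational(7877095009, 128881)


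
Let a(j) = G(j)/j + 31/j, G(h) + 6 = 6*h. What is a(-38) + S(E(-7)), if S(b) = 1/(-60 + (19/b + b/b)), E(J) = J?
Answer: 43715/8208 ≈ 5.3259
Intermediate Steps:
G(h) = -6 + 6*h
a(j) = 31/j + (-6 + 6*j)/j (a(j) = (-6 + 6*j)/j + 31/j = 31/j + (-6 + 6*j)/j)
S(b) = 1/(-59 + 19/b) (S(b) = 1/(-60 + (19/b + 1)) = 1/(-60 + (1 + 19/b)) = 1/(-59 + 19/b))
a(-38) + S(E(-7)) = (6 + 25/(-38)) - 1*(-7)/(-19 + 59*(-7)) = (6 + 25*(-1/38)) - 1*(-7)/(-19 - 413) = (6 - 25/38) - 1*(-7)/(-432) = 203/38 - 1*(-7)*(-1/432) = 203/38 - 7/432 = 43715/8208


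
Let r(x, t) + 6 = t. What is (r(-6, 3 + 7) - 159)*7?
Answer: -1085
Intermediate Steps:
r(x, t) = -6 + t
(r(-6, 3 + 7) - 159)*7 = ((-6 + (3 + 7)) - 159)*7 = ((-6 + 10) - 159)*7 = (4 - 159)*7 = -155*7 = -1085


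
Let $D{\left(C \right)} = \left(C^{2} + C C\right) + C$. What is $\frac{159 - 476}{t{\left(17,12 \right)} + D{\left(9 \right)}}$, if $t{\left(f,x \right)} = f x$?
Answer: $- \frac{317}{375} \approx -0.84533$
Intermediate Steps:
$D{\left(C \right)} = C + 2 C^{2}$ ($D{\left(C \right)} = \left(C^{2} + C^{2}\right) + C = 2 C^{2} + C = C + 2 C^{2}$)
$\frac{159 - 476}{t{\left(17,12 \right)} + D{\left(9 \right)}} = \frac{159 - 476}{17 \cdot 12 + 9 \left(1 + 2 \cdot 9\right)} = - \frac{317}{204 + 9 \left(1 + 18\right)} = - \frac{317}{204 + 9 \cdot 19} = - \frac{317}{204 + 171} = - \frac{317}{375}$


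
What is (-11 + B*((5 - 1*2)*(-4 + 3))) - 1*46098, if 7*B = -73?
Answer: -322544/7 ≈ -46078.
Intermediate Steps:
B = -73/7 (B = (⅐)*(-73) = -73/7 ≈ -10.429)
(-11 + B*((5 - 1*2)*(-4 + 3))) - 1*46098 = (-11 - 73*(5 - 1*2)*(-4 + 3)/7) - 1*46098 = (-11 - 73*(5 - 2)*(-1)/7) - 46098 = (-11 - 219*(-1)/7) - 46098 = (-11 - 73/7*(-3)) - 46098 = (-11 + 219/7) - 46098 = 142/7 - 46098 = -322544/7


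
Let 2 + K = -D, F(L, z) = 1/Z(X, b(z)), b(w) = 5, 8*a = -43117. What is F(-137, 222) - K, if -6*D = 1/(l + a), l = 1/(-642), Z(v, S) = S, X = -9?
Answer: 152248311/69202805 ≈ 2.2000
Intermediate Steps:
a = -43117/8 (a = (⅛)*(-43117) = -43117/8 ≈ -5389.6)
F(L, z) = ⅕ (F(L, z) = 1/5 = ⅕)
l = -1/642 ≈ -0.0015576
D = 428/13840561 (D = -1/(6*(-1/642 - 43117/8)) = -1/(6*(-13840561/2568)) = -⅙*(-2568/13840561) = 428/13840561 ≈ 3.0924e-5)
K = -27681550/13840561 (K = -2 - 1*428/13840561 = -2 - 428/13840561 = -27681550/13840561 ≈ -2.0000)
F(-137, 222) - K = ⅕ - 1*(-27681550/13840561) = ⅕ + 27681550/13840561 = 152248311/69202805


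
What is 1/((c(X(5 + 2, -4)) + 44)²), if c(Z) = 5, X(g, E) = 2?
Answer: 1/2401 ≈ 0.00041649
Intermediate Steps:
1/((c(X(5 + 2, -4)) + 44)²) = 1/((5 + 44)²) = 1/(49²) = 1/2401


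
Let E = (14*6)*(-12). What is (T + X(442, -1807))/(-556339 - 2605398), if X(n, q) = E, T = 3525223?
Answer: -3524215/3161737 ≈ -1.1146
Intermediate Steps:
E = -1008 (E = 84*(-12) = -1008)
X(n, q) = -1008
(T + X(442, -1807))/(-556339 - 2605398) = (3525223 - 1008)/(-556339 - 2605398) = 3524215/(-3161737) = 3524215*(-1/3161737) = -3524215/3161737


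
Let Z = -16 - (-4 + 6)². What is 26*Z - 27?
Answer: -547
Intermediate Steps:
Z = -20 (Z = -16 - 1*2² = -16 - 1*4 = -16 - 4 = -20)
26*Z - 27 = 26*(-20) - 27 = -520 - 27 = -547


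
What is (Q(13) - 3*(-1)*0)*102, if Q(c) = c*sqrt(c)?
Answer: 1326*sqrt(13) ≈ 4781.0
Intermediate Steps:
Q(c) = c**(3/2)
(Q(13) - 3*(-1)*0)*102 = (13**(3/2) - 3*(-1)*0)*102 = (13*sqrt(13) + 3*0)*102 = (13*sqrt(13) + 0)*102 = (13*sqrt(13))*102 = 1326*sqrt(13)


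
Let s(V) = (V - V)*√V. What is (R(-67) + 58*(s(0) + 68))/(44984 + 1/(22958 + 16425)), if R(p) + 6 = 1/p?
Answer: 10391007635/118697526491 ≈ 0.087542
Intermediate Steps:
R(p) = -6 + 1/p
s(V) = 0 (s(V) = 0*√V = 0)
(R(-67) + 58*(s(0) + 68))/(44984 + 1/(22958 + 16425)) = ((-6 + 1/(-67)) + 58*(0 + 68))/(44984 + 1/(22958 + 16425)) = ((-6 - 1/67) + 58*68)/(44984 + 1/39383) = (-403/67 + 3944)/(44984 + 1/39383) = 263845/(67*(1771604873/39383)) = (263845/67)*(39383/1771604873) = 10391007635/118697526491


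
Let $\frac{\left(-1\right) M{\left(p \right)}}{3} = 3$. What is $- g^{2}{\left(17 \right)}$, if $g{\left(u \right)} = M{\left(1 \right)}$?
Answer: $-81$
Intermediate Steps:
$M{\left(p \right)} = -9$ ($M{\left(p \right)} = \left(-3\right) 3 = -9$)
$g{\left(u \right)} = -9$
$- g^{2}{\left(17 \right)} = - \left(-9\right)^{2} = \left(-1\right) 81 = -81$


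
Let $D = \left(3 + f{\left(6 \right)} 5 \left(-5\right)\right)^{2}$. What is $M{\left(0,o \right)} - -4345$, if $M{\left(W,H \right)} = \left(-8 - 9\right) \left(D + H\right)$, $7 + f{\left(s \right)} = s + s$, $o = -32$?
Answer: $-248139$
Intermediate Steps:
$f{\left(s \right)} = -7 + 2 s$ ($f{\left(s \right)} = -7 + \left(s + s\right) = -7 + 2 s$)
$D = 14884$ ($D = \left(3 + \left(-7 + 2 \cdot 6\right) 5 \left(-5\right)\right)^{2} = \left(3 + \left(-7 + 12\right) 5 \left(-5\right)\right)^{2} = \left(3 + 5 \cdot 5 \left(-5\right)\right)^{2} = \left(3 + 25 \left(-5\right)\right)^{2} = \left(3 - 125\right)^{2} = \left(-122\right)^{2} = 14884$)
$M{\left(W,H \right)} = -253028 - 17 H$ ($M{\left(W,H \right)} = \left(-8 - 9\right) \left(14884 + H\right) = - 17 \left(14884 + H\right) = -253028 - 17 H$)
$M{\left(0,o \right)} - -4345 = \left(-253028 - -544\right) - -4345 = \left(-253028 + 544\right) + 4345 = -252484 + 4345 = -248139$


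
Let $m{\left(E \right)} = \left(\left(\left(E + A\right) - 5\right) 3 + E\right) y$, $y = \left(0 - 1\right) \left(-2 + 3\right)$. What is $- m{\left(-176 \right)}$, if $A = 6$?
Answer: $-701$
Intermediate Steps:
$y = -1$ ($y = \left(-1\right) 1 = -1$)
$m{\left(E \right)} = -3 - 4 E$ ($m{\left(E \right)} = \left(\left(\left(E + 6\right) - 5\right) 3 + E\right) \left(-1\right) = \left(\left(\left(6 + E\right) - 5\right) 3 + E\right) \left(-1\right) = \left(\left(1 + E\right) 3 + E\right) \left(-1\right) = \left(\left(3 + 3 E\right) + E\right) \left(-1\right) = \left(3 + 4 E\right) \left(-1\right) = -3 - 4 E$)
$- m{\left(-176 \right)} = - (-3 - -704) = - (-3 + 704) = \left(-1\right) 701 = -701$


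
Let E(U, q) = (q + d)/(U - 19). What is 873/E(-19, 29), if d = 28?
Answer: -582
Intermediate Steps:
E(U, q) = (28 + q)/(-19 + U) (E(U, q) = (q + 28)/(U - 19) = (28 + q)/(-19 + U))
873/E(-19, 29) = 873/(((28 + 29)/(-19 - 19))) = 873/((57/(-38))) = 873/((-1/38*57)) = 873/(-3/2) = 873*(-⅔) = -582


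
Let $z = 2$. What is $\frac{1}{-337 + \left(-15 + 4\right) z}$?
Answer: $- \frac{1}{359} \approx -0.0027855$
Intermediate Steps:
$\frac{1}{-337 + \left(-15 + 4\right) z} = \frac{1}{-337 + \left(-15 + 4\right) 2} = \frac{1}{-337 - 22} = \frac{1}{-359} = - \frac{1}{359}$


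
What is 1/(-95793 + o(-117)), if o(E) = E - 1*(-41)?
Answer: -1/95869 ≈ -1.0431e-5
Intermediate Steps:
o(E) = 41 + E (o(E) = E + 41 = 41 + E)
1/(-95793 + o(-117)) = 1/(-95793 + (41 - 117)) = 1/(-95793 - 76) = 1/(-95869) = -1/95869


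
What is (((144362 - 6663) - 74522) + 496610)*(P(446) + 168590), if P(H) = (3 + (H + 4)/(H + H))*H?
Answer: 95249437411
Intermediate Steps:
P(H) = H*(3 + (4 + H)/(2*H)) (P(H) = (3 + (4 + H)/((2*H)))*H = (3 + (4 + H)*(1/(2*H)))*H = (3 + (4 + H)/(2*H))*H = H*(3 + (4 + H)/(2*H)))
(((144362 - 6663) - 74522) + 496610)*(P(446) + 168590) = (((144362 - 6663) - 74522) + 496610)*((2 + (7/2)*446) + 168590) = ((137699 - 74522) + 496610)*((2 + 1561) + 168590) = (63177 + 496610)*(1563 + 168590) = 559787*170153 = 95249437411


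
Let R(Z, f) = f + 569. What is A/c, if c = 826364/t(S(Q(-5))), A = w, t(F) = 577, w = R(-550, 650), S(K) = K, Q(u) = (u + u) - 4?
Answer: 703363/826364 ≈ 0.85115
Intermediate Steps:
Q(u) = -4 + 2*u (Q(u) = 2*u - 4 = -4 + 2*u)
R(Z, f) = 569 + f
w = 1219 (w = 569 + 650 = 1219)
A = 1219
c = 826364/577 ≈ 1432.2
A/c = 1219/(826364/577) = 1219*(577/826364) = 703363/826364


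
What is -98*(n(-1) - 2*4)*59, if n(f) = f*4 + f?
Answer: 75166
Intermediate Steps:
n(f) = 5*f (n(f) = 4*f + f = 5*f)
-98*(n(-1) - 2*4)*59 = -98*(5*(-1) - 2*4)*59 = -98*(-5 - 8)*59 = -98*(-13)*59 = 1274*59 = 75166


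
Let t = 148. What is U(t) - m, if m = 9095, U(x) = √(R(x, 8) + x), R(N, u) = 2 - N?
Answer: -9095 + √2 ≈ -9093.6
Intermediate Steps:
U(x) = √2 (U(x) = √((2 - x) + x) = √2)
U(t) - m = √2 - 1*9095 = √2 - 9095 = -9095 + √2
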